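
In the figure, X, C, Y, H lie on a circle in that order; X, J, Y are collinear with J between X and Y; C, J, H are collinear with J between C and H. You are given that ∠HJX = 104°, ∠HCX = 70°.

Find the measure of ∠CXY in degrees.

∠CXY = 34°

1. ∠CJY = 104°  [vertical angles at J]
2. ∠CJX = 76°  [linear pair at J on XY]
3. ∠CXY = 34°  [△XJC]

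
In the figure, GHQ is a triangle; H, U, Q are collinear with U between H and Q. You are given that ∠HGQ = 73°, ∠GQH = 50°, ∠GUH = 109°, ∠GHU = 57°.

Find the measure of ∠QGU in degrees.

1. ∠GQU = 50°  [U on ray QH]
2. ∠GUQ = 71°  [linear pair at U on HQ]
3. ∠QGU = 59°  [△GUQ]

∠QGU = 59°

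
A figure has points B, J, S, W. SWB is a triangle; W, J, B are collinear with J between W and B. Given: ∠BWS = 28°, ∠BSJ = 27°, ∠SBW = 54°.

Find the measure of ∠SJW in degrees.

1. ∠JBS = 54°  [J on ray BW]
2. ∠BJS = 99°  [△SJB]
3. ∠SJW = 81°  [linear pair at J on WB]

∠SJW = 81°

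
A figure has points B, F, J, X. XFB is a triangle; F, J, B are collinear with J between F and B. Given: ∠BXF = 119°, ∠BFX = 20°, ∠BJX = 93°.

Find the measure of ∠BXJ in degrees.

∠BXJ = 46°

1. ∠FBX = 41°  [△XFB]
2. ∠JBX = 41°  [J on ray BF]
3. ∠BXJ = 46°  [△XJB]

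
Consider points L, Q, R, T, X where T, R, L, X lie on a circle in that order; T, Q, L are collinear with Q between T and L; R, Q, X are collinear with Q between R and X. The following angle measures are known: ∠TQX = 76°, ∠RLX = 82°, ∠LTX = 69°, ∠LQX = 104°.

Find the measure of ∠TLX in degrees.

1. ∠RXT = 35°  [△TQX]
2. ∠RTX = 98°  [cyclic TRLX, opposite ∠T+∠L]
3. ∠TRX = 47°  [△TRX]
4. ∠TLX = 47°  [same arc TX]

∠TLX = 47°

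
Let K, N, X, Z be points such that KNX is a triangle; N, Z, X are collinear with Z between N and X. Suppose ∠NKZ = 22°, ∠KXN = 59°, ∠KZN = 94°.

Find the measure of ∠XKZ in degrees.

1. ∠KXZ = 59°  [Z on ray XN]
2. ∠KZX = 86°  [linear pair at Z on NX]
3. ∠XKZ = 35°  [△KZX]

∠XKZ = 35°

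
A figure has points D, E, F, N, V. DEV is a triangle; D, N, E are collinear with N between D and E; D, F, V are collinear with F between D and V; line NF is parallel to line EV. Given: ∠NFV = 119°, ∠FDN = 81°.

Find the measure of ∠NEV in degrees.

1. ∠DFN = 61°  [linear pair at F on DV]
2. ∠DNF = 38°  [△DNF]
3. ∠ENF = 142°  [linear pair at N on DE]
4. ∠NEV = 38°  [NF∥EV, co-interior at E–N]

∠NEV = 38°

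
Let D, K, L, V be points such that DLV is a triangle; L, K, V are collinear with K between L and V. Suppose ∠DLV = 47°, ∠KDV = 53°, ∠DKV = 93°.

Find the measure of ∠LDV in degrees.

1. ∠DVK = 34°  [△DKV]
2. ∠DVL = 34°  [K on ray VL]
3. ∠LDV = 99°  [△DLV]

∠LDV = 99°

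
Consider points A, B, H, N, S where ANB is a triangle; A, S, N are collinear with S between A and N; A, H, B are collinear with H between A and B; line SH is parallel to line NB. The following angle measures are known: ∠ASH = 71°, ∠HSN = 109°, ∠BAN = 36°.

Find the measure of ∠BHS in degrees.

∠BHS = 107°

1. ∠ANB = 71°  [SH∥NB, corresponding at S]
2. ∠ABN = 73°  [△ANB]
3. ∠AHS = 73°  [SH∥NB, corresponding at H]
4. ∠BHS = 107°  [linear pair at H on AB]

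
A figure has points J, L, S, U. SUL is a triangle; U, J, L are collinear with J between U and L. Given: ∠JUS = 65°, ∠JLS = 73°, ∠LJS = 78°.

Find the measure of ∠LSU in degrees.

∠LSU = 42°

1. ∠LUS = 65°  [J on ray UL]
2. ∠SLU = 73°  [J on ray LU]
3. ∠LSU = 42°  [△SUL]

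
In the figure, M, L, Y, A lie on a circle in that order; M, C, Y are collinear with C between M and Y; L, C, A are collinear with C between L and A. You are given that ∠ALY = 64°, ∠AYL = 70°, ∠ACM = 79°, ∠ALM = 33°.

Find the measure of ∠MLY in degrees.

1. ∠AMY = 64°  [same arc YA]
2. ∠AYM = 33°  [same arc MA]
3. ∠MAY = 83°  [△MYA]
4. ∠MLY = 97°  [cyclic MLYA, opposite ∠L+∠A]

∠MLY = 97°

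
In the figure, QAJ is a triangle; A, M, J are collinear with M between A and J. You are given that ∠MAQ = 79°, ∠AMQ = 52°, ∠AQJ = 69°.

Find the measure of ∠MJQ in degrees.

1. ∠JAQ = 79°  [M on ray AJ]
2. ∠AJQ = 32°  [△QAJ]
3. ∠MJQ = 32°  [M on ray JA]

∠MJQ = 32°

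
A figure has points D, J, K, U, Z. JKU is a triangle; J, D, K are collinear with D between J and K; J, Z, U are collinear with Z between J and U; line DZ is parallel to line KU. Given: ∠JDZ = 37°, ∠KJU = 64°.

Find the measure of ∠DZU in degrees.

∠DZU = 101°

1. ∠JKU = 37°  [DZ∥KU, corresponding at D]
2. ∠JUK = 79°  [△JKU]
3. ∠DZJ = 79°  [DZ∥KU, corresponding at Z]
4. ∠DZU = 101°  [linear pair at Z on JU]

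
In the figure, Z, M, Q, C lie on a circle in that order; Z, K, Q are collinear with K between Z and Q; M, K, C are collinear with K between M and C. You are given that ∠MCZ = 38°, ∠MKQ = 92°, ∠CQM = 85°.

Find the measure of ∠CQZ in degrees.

1. ∠MQZ = 38°  [same arc ZM]
2. ∠CKZ = 92°  [vertical angles at K]
3. ∠CMQ = 50°  [△MKQ]
4. ∠MCQ = 45°  [△MQC]
5. ∠CKQ = 88°  [linear pair at K on ZQ]
6. ∠CQZ = 47°  [△QKC]

∠CQZ = 47°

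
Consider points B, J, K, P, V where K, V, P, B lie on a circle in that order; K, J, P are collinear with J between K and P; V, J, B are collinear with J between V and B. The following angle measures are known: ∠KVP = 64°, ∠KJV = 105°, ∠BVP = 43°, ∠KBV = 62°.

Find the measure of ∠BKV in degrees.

1. ∠KBP = 116°  [cyclic KVPB, opposite ∠V+∠B]
2. ∠BKP = 43°  [same arc PB]
3. ∠BPK = 21°  [△KPB]
4. ∠BVK = 21°  [same arc KB]
5. ∠BKV = 97°  [△KVB]

∠BKV = 97°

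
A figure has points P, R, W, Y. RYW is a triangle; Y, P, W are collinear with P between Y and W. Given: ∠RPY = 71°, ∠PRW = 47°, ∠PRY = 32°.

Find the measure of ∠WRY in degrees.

∠WRY = 79°

1. ∠PYR = 77°  [△RYP]
2. ∠RPW = 109°  [linear pair at P on YW]
3. ∠PWR = 24°  [△RPW]
4. ∠RYW = 77°  [P on ray YW]
5. ∠RWY = 24°  [P on ray WY]
6. ∠WRY = 79°  [△RYW]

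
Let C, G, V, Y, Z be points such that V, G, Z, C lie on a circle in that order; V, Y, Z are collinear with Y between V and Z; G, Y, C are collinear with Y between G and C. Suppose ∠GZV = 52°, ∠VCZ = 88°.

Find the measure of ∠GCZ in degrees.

∠GCZ = 36°

1. ∠VGZ = 92°  [cyclic VGZC, opposite ∠G+∠C]
2. ∠GVZ = 36°  [△VGZ]
3. ∠GCZ = 36°  [same arc GZ]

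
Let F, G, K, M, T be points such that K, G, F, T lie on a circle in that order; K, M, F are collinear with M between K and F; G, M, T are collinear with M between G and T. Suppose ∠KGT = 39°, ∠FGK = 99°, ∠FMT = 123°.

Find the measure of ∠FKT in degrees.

∠FKT = 60°

1. ∠KFT = 39°  [same arc KT]
2. ∠FTK = 81°  [cyclic KGFT, opposite ∠G+∠T]
3. ∠FKT = 60°  [△KFT]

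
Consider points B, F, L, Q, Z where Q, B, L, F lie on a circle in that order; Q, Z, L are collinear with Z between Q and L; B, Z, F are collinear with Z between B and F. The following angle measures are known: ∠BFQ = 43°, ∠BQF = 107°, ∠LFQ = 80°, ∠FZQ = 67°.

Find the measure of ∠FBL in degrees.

∠FBL = 70°

1. ∠BLQ = 43°  [same arc QB]
2. ∠BZL = 67°  [vertical angles at Z]
3. ∠FBL = 70°  [△BZL]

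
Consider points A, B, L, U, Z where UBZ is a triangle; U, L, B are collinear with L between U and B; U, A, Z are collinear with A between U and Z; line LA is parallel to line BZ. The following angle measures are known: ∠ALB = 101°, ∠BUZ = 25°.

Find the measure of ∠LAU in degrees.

∠LAU = 76°

1. ∠ALU = 79°  [linear pair at L on UB]
2. ∠AUL = 25°  [L on UB, A on UZ]
3. ∠LAU = 76°  [△ULA]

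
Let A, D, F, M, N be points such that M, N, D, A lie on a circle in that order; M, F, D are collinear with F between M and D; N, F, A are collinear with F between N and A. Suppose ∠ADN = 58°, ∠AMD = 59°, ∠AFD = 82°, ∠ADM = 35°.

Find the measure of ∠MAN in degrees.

∠MAN = 23°

1. ∠AMN = 122°  [cyclic MNDA, opposite ∠M+∠D]
2. ∠ANM = 35°  [same arc MA]
3. ∠MAN = 23°  [△MNA]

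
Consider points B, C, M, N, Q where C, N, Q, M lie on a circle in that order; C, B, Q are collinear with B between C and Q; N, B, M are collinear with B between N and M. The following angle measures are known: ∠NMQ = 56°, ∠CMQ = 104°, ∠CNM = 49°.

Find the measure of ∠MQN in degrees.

1. ∠NCQ = 56°  [same arc NQ]
2. ∠CNQ = 76°  [cyclic CNQM, opposite ∠N+∠M]
3. ∠CBN = 75°  [△CBN]
4. ∠CQN = 48°  [△CNQ]
5. ∠NBQ = 105°  [linear pair at B on CQ]
6. ∠MNQ = 27°  [△NBQ]
7. ∠MQN = 97°  [△NQM]

∠MQN = 97°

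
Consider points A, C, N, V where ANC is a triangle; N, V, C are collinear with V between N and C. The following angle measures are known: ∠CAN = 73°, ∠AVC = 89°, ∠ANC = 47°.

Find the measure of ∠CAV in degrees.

∠CAV = 31°

1. ∠ACN = 60°  [△ANC]
2. ∠ACV = 60°  [V on ray CN]
3. ∠CAV = 31°  [△AVC]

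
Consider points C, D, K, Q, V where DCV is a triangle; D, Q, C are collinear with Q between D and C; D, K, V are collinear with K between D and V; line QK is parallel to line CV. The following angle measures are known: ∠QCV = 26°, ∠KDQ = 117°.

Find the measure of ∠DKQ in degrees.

∠DKQ = 37°

1. ∠DCV = 26°  [Q on ray CD]
2. ∠CDV = 117°  [Q on DC, K on DV]
3. ∠CVD = 37°  [△DCV]
4. ∠DKQ = 37°  [QK∥CV, corresponding at K]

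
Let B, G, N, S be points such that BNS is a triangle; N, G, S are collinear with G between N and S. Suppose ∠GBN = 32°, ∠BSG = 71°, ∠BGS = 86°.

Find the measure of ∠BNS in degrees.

∠BNS = 54°

1. ∠BGN = 94°  [linear pair at G on NS]
2. ∠BNG = 54°  [△BNG]
3. ∠BNS = 54°  [G on ray NS]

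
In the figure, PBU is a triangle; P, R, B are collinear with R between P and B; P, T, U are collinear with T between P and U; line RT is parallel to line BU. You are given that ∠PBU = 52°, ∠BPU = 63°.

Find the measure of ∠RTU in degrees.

∠RTU = 115°

1. ∠BUP = 65°  [△PBU]
2. ∠PTR = 65°  [RT∥BU, corresponding at T]
3. ∠RTU = 115°  [linear pair at T on PU]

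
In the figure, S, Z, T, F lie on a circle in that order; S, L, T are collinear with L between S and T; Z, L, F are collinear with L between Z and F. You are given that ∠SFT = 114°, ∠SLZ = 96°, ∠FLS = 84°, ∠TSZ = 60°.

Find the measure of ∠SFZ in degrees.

1. ∠SZT = 66°  [cyclic SZTF, opposite ∠Z+∠F]
2. ∠STZ = 54°  [△SZT]
3. ∠SFZ = 54°  [same arc SZ]

∠SFZ = 54°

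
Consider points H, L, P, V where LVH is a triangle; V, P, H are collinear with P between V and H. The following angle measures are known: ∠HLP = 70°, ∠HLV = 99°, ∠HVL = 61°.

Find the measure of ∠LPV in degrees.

1. ∠LHV = 20°  [△LVH]
2. ∠LHP = 20°  [P on ray HV]
3. ∠HPL = 90°  [△LPH]
4. ∠LPV = 90°  [linear pair at P on VH]

∠LPV = 90°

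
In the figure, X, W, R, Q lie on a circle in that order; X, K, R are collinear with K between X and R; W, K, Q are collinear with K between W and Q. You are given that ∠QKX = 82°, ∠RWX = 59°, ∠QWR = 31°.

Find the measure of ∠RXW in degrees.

∠RXW = 54°

1. ∠RKW = 82°  [vertical angles at K]
2. ∠WRX = 67°  [△WKR]
3. ∠RXW = 54°  [△XWR]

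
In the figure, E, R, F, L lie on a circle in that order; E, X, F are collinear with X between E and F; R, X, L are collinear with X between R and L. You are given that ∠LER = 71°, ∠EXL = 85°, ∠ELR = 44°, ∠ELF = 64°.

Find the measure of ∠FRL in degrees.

1. ∠FXR = 85°  [vertical angles at X]
2. ∠EFR = 44°  [same arc ER]
3. ∠FRL = 51°  [△RXF]

∠FRL = 51°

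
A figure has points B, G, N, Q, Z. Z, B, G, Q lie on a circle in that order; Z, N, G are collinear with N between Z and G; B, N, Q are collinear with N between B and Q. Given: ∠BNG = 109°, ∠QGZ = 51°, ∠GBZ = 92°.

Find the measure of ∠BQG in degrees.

1. ∠QNZ = 109°  [vertical angles at N]
2. ∠GNQ = 71°  [linear pair at N on ZG]
3. ∠BQG = 58°  [△GNQ]

∠BQG = 58°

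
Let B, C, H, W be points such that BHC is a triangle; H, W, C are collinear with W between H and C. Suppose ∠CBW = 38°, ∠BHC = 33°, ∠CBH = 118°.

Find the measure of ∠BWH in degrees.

1. ∠BCH = 29°  [△BHC]
2. ∠BCW = 29°  [W on ray CH]
3. ∠BWC = 113°  [△BWC]
4. ∠BWH = 67°  [linear pair at W on HC]

∠BWH = 67°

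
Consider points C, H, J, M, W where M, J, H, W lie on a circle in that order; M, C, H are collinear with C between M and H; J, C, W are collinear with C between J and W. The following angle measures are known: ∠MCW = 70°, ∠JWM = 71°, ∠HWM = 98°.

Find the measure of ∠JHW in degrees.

1. ∠HCJ = 70°  [vertical angles at C]
2. ∠HCW = 110°  [linear pair at C on MH]
3. ∠HMW = 39°  [△MCW]
4. ∠JHM = 71°  [same arc MJ]
5. ∠MHW = 43°  [△MHW]
6. ∠HJW = 39°  [△JCH]
7. ∠HWJ = 27°  [△HCW]
8. ∠JHW = 114°  [△JHW]

∠JHW = 114°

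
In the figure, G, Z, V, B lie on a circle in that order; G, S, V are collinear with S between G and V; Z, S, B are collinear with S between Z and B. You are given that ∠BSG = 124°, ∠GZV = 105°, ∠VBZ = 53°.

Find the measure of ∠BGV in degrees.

∠BGV = 34°

1. ∠BSV = 56°  [linear pair at S on GV]
2. ∠GBV = 75°  [cyclic GZVB, opposite ∠Z+∠B]
3. ∠BVG = 71°  [△VSB]
4. ∠BGV = 34°  [△GVB]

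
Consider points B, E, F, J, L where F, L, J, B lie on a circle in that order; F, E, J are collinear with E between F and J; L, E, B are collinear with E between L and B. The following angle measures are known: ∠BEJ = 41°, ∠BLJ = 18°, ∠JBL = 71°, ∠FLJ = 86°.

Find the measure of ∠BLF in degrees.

∠BLF = 68°

1. ∠FEL = 41°  [vertical angles at E]
2. ∠JFL = 71°  [same arc LJ]
3. ∠BLF = 68°  [△FEL]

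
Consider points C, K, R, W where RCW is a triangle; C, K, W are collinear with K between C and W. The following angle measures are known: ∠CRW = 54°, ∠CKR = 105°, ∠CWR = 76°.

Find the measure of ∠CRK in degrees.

1. ∠RCW = 50°  [△RCW]
2. ∠KCR = 50°  [K on ray CW]
3. ∠CRK = 25°  [△RCK]

∠CRK = 25°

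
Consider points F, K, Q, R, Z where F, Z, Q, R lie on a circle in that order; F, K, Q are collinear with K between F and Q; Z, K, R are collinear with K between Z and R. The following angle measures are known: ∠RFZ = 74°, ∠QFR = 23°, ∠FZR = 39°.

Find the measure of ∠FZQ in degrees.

∠FZQ = 62°

1. ∠RQZ = 106°  [cyclic FZQR, opposite ∠F+∠Q]
2. ∠FRZ = 67°  [△FZR]
3. ∠QZR = 23°  [same arc QR]
4. ∠QRZ = 51°  [△ZQR]
5. ∠FQZ = 67°  [same arc FZ]
6. ∠QFZ = 51°  [same arc ZQ]
7. ∠FZQ = 62°  [△FZQ]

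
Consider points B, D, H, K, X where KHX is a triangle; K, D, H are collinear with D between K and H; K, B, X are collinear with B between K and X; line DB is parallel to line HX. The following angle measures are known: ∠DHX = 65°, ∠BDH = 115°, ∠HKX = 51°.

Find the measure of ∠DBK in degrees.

1. ∠BDK = 65°  [linear pair at D on KH]
2. ∠BKD = 51°  [D on KH, B on KX]
3. ∠DBK = 64°  [△KDB]

∠DBK = 64°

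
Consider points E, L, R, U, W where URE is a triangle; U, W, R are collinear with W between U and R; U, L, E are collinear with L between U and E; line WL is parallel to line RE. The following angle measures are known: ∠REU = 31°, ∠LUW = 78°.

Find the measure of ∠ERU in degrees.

1. ∠ULW = 31°  [WL∥RE, corresponding at L]
2. ∠LWU = 71°  [△UWL]
3. ∠ERU = 71°  [WL∥RE, corresponding at W]

∠ERU = 71°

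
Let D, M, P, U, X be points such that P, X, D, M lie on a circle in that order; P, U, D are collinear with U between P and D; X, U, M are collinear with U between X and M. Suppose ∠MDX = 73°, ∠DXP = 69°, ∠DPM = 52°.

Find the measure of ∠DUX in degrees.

1. ∠DMP = 111°  [cyclic PXDM, opposite ∠X+∠M]
2. ∠DXM = 52°  [same arc DM]
3. ∠MDP = 17°  [△PDM]
4. ∠DMX = 55°  [△XDM]
5. ∠MXP = 17°  [same arc PM]
6. ∠DPX = 55°  [same arc XD]
7. ∠PUX = 108°  [△PUX]
8. ∠DUX = 72°  [linear pair at U on PD]

∠DUX = 72°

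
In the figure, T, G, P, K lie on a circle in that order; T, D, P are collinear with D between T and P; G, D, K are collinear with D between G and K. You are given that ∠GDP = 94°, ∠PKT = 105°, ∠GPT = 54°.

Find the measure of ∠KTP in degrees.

∠KTP = 32°

1. ∠KDT = 94°  [vertical angles at D]
2. ∠GKT = 54°  [same arc TG]
3. ∠KTP = 32°  [△TDK]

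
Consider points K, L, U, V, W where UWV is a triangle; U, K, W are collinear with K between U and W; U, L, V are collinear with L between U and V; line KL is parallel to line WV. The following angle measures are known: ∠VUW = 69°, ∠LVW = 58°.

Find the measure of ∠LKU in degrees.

1. ∠UVW = 58°  [L on ray VU]
2. ∠UWV = 53°  [△UWV]
3. ∠LKU = 53°  [KL∥WV, corresponding at K]

∠LKU = 53°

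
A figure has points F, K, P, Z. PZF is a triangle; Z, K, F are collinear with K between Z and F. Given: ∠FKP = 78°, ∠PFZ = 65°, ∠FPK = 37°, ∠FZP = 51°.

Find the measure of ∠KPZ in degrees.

∠KPZ = 27°

1. ∠PKZ = 102°  [linear pair at K on ZF]
2. ∠KZP = 51°  [K on ray ZF]
3. ∠KPZ = 27°  [△PZK]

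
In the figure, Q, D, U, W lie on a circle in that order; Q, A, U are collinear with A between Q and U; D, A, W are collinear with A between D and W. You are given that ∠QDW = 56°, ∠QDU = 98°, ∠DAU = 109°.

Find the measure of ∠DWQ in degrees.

1. ∠QUW = 56°  [same arc QW]
2. ∠QWU = 82°  [cyclic QDUW, opposite ∠D+∠W]
3. ∠QAW = 109°  [vertical angles at A]
4. ∠UQW = 42°  [△QUW]
5. ∠DWQ = 29°  [△QAW]

∠DWQ = 29°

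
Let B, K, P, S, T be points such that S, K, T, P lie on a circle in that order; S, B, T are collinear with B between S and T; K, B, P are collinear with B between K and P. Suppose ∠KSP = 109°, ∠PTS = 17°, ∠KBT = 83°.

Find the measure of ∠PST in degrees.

∠PST = 43°

1. ∠PKS = 17°  [same arc SP]
2. ∠PBS = 83°  [vertical angles at B]
3. ∠KPS = 54°  [△SKP]
4. ∠PST = 43°  [△SBP]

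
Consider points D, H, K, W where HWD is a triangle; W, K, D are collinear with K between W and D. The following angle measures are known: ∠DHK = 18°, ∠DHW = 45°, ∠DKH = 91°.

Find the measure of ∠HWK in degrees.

1. ∠HDK = 71°  [△HKD]
2. ∠HDW = 71°  [K on ray DW]
3. ∠DWH = 64°  [△HWD]
4. ∠HWK = 64°  [K on ray WD]

∠HWK = 64°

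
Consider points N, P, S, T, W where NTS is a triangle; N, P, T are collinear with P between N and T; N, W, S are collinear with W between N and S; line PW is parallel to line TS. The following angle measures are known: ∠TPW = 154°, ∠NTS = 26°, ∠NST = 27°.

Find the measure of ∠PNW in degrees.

∠PNW = 127°

1. ∠NPW = 26°  [linear pair at P on NT]
2. ∠NWP = 27°  [PW∥TS, corresponding at W]
3. ∠PNW = 127°  [△NPW]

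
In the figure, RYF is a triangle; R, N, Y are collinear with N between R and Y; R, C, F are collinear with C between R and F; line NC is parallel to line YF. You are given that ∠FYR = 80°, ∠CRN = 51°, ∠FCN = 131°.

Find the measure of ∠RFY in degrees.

1. ∠CNR = 80°  [NC∥YF, corresponding at N]
2. ∠NCR = 49°  [△RNC]
3. ∠RFY = 49°  [NC∥YF, corresponding at C]

∠RFY = 49°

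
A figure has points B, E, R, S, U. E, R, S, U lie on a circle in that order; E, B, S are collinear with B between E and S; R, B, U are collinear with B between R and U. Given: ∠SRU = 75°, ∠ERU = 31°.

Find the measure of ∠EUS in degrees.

∠EUS = 74°

1. ∠SEU = 75°  [same arc SU]
2. ∠ESU = 31°  [same arc EU]
3. ∠EUS = 74°  [△ESU]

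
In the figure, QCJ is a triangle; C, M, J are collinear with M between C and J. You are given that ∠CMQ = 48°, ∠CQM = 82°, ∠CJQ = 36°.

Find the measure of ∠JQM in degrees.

1. ∠JMQ = 132°  [linear pair at M on CJ]
2. ∠MJQ = 36°  [M on ray JC]
3. ∠JQM = 12°  [△QMJ]

∠JQM = 12°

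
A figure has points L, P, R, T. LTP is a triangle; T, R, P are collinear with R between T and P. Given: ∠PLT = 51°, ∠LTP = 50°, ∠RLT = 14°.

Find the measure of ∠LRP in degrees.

1. ∠LTR = 50°  [R on ray TP]
2. ∠LRT = 116°  [△LTR]
3. ∠LRP = 64°  [linear pair at R on TP]

∠LRP = 64°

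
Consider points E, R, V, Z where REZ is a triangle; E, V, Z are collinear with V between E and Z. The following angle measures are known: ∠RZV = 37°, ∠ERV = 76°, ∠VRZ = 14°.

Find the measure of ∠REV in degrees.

1. ∠RVZ = 129°  [△RVZ]
2. ∠EVR = 51°  [linear pair at V on EZ]
3. ∠REV = 53°  [△REV]

∠REV = 53°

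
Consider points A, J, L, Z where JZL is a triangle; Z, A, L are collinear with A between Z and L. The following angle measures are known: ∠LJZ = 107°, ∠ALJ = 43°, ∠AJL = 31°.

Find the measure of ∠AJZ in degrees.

1. ∠JAL = 106°  [△JAL]
2. ∠JLZ = 43°  [A on ray LZ]
3. ∠JAZ = 74°  [linear pair at A on ZL]
4. ∠JZL = 30°  [△JZL]
5. ∠AZJ = 30°  [A on ray ZL]
6. ∠AJZ = 76°  [△JZA]

∠AJZ = 76°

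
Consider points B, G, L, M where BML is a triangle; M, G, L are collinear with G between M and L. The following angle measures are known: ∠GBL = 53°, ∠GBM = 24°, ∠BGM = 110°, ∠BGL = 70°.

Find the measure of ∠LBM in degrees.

1. ∠BLG = 57°  [△BGL]
2. ∠BMG = 46°  [△BMG]
3. ∠BLM = 57°  [G on ray LM]
4. ∠BML = 46°  [G on ray ML]
5. ∠LBM = 77°  [△BML]

∠LBM = 77°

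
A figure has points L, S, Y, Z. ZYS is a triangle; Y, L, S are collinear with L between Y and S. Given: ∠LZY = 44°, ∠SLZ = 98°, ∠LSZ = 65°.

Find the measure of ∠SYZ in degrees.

∠SYZ = 54°

1. ∠YLZ = 82°  [linear pair at L on YS]
2. ∠LYZ = 54°  [△ZYL]
3. ∠SYZ = 54°  [L on ray YS]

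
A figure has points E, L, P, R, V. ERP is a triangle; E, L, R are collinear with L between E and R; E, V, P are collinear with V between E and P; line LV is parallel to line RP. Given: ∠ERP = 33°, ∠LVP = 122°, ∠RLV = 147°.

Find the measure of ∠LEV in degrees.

1. ∠ELV = 33°  [LV∥RP, corresponding at L]
2. ∠EVL = 58°  [linear pair at V on EP]
3. ∠LEV = 89°  [△ELV]

∠LEV = 89°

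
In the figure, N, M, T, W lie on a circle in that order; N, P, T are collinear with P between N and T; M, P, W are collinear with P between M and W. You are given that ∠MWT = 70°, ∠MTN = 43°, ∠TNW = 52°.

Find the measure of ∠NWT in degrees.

∠NWT = 113°

1. ∠MNT = 70°  [same arc MT]
2. ∠NMT = 67°  [△NMT]
3. ∠NWT = 113°  [cyclic NMTW, opposite ∠M+∠W]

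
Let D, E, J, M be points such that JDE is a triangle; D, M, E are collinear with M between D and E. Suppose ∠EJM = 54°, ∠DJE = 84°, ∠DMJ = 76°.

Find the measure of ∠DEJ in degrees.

1. ∠EMJ = 104°  [linear pair at M on DE]
2. ∠JEM = 22°  [△JME]
3. ∠DEJ = 22°  [M on ray ED]

∠DEJ = 22°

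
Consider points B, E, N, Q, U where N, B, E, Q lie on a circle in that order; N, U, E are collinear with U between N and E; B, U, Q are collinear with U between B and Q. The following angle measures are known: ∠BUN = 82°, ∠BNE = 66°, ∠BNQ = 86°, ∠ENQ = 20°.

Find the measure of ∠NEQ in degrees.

∠NEQ = 32°

1. ∠EUQ = 82°  [vertical angles at U]
2. ∠BQE = 66°  [same arc BE]
3. ∠NEQ = 32°  [△EUQ]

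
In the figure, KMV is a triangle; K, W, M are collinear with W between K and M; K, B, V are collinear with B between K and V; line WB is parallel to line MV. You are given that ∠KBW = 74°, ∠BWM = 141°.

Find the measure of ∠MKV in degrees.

1. ∠BWK = 39°  [linear pair at W on KM]
2. ∠BKW = 67°  [△KWB]
3. ∠MKV = 67°  [W on KM, B on KV]

∠MKV = 67°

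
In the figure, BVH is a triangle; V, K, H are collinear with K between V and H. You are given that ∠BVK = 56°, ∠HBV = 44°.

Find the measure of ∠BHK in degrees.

∠BHK = 80°

1. ∠BVH = 56°  [K on ray VH]
2. ∠BHV = 80°  [△BVH]
3. ∠BHK = 80°  [K on ray HV]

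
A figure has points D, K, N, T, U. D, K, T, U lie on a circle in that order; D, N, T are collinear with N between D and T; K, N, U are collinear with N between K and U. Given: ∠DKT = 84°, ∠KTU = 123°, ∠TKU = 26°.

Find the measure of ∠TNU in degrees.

∠TNU = 91°

1. ∠DUT = 96°  [cyclic DKTU, opposite ∠K+∠U]
2. ∠KUT = 31°  [△KTU]
3. ∠TDU = 26°  [same arc TU]
4. ∠DTU = 58°  [△DTU]
5. ∠TNU = 91°  [△TNU]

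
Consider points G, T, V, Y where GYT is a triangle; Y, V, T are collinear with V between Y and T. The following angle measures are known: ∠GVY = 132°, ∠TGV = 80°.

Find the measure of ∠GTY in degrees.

∠GTY = 52°

1. ∠GVT = 48°  [linear pair at V on YT]
2. ∠GTV = 52°  [△GVT]
3. ∠GTY = 52°  [V on ray TY]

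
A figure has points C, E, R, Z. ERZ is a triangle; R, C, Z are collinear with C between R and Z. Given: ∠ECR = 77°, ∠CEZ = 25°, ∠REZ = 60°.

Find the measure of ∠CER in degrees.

1. ∠ECZ = 103°  [linear pair at C on RZ]
2. ∠CZE = 52°  [△ECZ]
3. ∠EZR = 52°  [C on ray ZR]
4. ∠ERZ = 68°  [△ERZ]
5. ∠CRE = 68°  [C on ray RZ]
6. ∠CER = 35°  [△ERC]

∠CER = 35°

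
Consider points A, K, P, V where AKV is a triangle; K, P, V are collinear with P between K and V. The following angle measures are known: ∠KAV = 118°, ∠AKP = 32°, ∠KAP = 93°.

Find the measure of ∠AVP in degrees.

∠AVP = 30°

1. ∠AKV = 32°  [P on ray KV]
2. ∠AVK = 30°  [△AKV]
3. ∠AVP = 30°  [P on ray VK]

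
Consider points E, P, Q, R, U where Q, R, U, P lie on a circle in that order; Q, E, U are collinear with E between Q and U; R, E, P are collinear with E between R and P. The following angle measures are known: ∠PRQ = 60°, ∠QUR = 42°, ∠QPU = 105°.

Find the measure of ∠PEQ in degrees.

∠PEQ = 123°

1. ∠PUQ = 60°  [same arc QP]
2. ∠QPR = 42°  [same arc QR]
3. ∠PQU = 15°  [△QUP]
4. ∠PEQ = 123°  [△QEP]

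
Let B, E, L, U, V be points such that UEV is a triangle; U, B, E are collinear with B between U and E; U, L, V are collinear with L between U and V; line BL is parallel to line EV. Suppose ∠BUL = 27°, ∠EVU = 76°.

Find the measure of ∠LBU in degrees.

∠LBU = 77°

1. ∠EUV = 27°  [B on UE, L on UV]
2. ∠UEV = 77°  [△UEV]
3. ∠LBU = 77°  [BL∥EV, corresponding at B]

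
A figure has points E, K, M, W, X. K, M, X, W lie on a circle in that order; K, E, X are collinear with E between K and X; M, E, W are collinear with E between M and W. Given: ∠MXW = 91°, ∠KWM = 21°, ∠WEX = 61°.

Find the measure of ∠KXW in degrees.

1. ∠MKW = 89°  [cyclic KMXW, opposite ∠K+∠X]
2. ∠KMW = 70°  [△KMW]
3. ∠KXW = 70°  [same arc KW]

∠KXW = 70°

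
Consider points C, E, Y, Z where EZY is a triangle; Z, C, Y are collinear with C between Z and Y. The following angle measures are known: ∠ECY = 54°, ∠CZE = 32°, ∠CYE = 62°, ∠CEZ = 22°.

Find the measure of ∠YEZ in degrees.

1. ∠EZY = 32°  [C on ray ZY]
2. ∠EYZ = 62°  [C on ray YZ]
3. ∠YEZ = 86°  [△EZY]

∠YEZ = 86°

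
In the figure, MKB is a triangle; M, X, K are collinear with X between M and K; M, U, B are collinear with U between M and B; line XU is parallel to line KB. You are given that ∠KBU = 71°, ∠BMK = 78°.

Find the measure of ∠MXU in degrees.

∠MXU = 31°

1. ∠KBM = 71°  [U on ray BM]
2. ∠BKM = 31°  [△MKB]
3. ∠MXU = 31°  [XU∥KB, corresponding at X]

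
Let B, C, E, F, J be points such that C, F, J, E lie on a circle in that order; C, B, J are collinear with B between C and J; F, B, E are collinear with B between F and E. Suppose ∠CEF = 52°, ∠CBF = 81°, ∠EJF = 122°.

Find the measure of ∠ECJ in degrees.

1. ∠CJF = 52°  [same arc CF]
2. ∠FBJ = 99°  [linear pair at B on CJ]
3. ∠EFJ = 29°  [△FBJ]
4. ∠ECJ = 29°  [same arc JE]

∠ECJ = 29°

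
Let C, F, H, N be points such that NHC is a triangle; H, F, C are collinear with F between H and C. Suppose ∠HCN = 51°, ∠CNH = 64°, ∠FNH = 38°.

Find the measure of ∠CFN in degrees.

1. ∠CHN = 65°  [△NHC]
2. ∠FHN = 65°  [F on ray HC]
3. ∠HFN = 77°  [△NHF]
4. ∠CFN = 103°  [linear pair at F on HC]

∠CFN = 103°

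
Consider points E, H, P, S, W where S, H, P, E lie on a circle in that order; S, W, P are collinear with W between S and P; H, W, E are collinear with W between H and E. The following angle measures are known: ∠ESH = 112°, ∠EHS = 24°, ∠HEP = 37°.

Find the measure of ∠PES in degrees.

∠PES = 81°

1. ∠HES = 44°  [△SHE]
2. ∠HSP = 37°  [same arc HP]
3. ∠HPS = 44°  [same arc SH]
4. ∠PHS = 99°  [△SHP]
5. ∠PES = 81°  [cyclic SHPE, opposite ∠H+∠E]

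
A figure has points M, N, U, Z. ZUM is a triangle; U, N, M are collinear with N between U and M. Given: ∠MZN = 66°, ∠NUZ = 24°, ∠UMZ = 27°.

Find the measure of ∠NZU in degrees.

∠NZU = 63°

1. ∠NMZ = 27°  [N on ray MU]
2. ∠MNZ = 87°  [△ZNM]
3. ∠UNZ = 93°  [linear pair at N on UM]
4. ∠NZU = 63°  [△ZUN]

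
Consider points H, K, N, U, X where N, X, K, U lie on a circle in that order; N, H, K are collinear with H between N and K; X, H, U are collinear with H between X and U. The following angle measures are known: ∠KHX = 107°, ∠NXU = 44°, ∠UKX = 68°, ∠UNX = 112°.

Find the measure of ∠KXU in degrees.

∠KXU = 49°

1. ∠NHU = 107°  [vertical angles at H]
2. ∠NUX = 24°  [△NXU]
3. ∠KNU = 49°  [△NHU]
4. ∠KXU = 49°  [same arc KU]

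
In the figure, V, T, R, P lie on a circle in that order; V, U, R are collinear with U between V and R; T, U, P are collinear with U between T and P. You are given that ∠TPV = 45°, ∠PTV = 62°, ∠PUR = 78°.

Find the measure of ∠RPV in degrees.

∠RPV = 85°

1. ∠PRV = 62°  [same arc VP]
2. ∠PUV = 102°  [linear pair at U on VR]
3. ∠PVR = 33°  [△VUP]
4. ∠RPV = 85°  [△VRP]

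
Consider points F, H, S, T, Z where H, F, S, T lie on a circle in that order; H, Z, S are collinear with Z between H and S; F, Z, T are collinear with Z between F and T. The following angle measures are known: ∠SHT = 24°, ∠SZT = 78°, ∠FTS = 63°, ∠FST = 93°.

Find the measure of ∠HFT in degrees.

∠HFT = 39°

1. ∠FZH = 78°  [vertical angles at Z]
2. ∠FHS = 63°  [same arc FS]
3. ∠HFT = 39°  [△HZF]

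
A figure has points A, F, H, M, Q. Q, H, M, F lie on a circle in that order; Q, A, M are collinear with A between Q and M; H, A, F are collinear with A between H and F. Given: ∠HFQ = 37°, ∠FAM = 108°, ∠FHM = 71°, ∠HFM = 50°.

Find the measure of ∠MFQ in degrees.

1. ∠FMQ = 22°  [△MAF]
2. ∠FQM = 71°  [same arc MF]
3. ∠MFQ = 87°  [△QMF]

∠MFQ = 87°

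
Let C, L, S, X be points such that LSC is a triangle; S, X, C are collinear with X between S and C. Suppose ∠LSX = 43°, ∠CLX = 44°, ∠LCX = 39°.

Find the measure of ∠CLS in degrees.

∠CLS = 98°

1. ∠CSL = 43°  [X on ray SC]
2. ∠LCS = 39°  [X on ray CS]
3. ∠CLS = 98°  [△LSC]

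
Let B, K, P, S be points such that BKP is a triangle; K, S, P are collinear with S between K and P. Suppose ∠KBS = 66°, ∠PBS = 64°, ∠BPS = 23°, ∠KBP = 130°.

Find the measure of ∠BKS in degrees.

∠BKS = 27°

1. ∠BPK = 23°  [S on ray PK]
2. ∠BKP = 27°  [△BKP]
3. ∠BKS = 27°  [S on ray KP]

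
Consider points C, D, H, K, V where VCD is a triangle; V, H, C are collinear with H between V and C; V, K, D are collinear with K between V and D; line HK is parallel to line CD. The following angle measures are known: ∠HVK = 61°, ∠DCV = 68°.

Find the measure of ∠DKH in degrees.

1. ∠CVD = 61°  [H on VC, K on VD]
2. ∠CDV = 51°  [△VCD]
3. ∠HKV = 51°  [HK∥CD, corresponding at K]
4. ∠DKH = 129°  [linear pair at K on VD]

∠DKH = 129°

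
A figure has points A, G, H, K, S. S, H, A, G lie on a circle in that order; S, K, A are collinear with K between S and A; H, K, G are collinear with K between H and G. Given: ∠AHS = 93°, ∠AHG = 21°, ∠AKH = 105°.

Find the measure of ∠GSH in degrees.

1. ∠ASG = 21°  [same arc AG]
2. ∠HAS = 54°  [△HKA]
3. ∠GKS = 105°  [vertical angles at K]
4. ∠HKS = 75°  [linear pair at K on SA]
5. ∠HGS = 54°  [△SKG]
6. ∠ASH = 33°  [△SHA]
7. ∠GHS = 72°  [△SKH]
8. ∠GSH = 54°  [△SHG]

∠GSH = 54°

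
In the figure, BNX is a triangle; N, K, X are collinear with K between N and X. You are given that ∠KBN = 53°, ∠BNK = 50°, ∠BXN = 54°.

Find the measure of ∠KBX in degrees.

1. ∠BKN = 77°  [△BNK]
2. ∠BXK = 54°  [K on ray XN]
3. ∠BKX = 103°  [linear pair at K on NX]
4. ∠KBX = 23°  [△BKX]

∠KBX = 23°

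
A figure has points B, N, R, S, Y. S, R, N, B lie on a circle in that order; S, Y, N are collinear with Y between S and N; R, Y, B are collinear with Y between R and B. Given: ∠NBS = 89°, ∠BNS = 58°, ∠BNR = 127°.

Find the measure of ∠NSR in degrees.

1. ∠BSN = 33°  [△SNB]
2. ∠BRN = 33°  [same arc NB]
3. ∠NBR = 20°  [△RNB]
4. ∠NSR = 20°  [same arc RN]

∠NSR = 20°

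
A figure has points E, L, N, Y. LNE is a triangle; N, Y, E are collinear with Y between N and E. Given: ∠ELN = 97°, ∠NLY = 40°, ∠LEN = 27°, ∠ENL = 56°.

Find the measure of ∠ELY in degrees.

1. ∠LEY = 27°  [Y on ray EN]
2. ∠LNY = 56°  [Y on ray NE]
3. ∠LYN = 84°  [△LNY]
4. ∠EYL = 96°  [linear pair at Y on NE]
5. ∠ELY = 57°  [△LYE]

∠ELY = 57°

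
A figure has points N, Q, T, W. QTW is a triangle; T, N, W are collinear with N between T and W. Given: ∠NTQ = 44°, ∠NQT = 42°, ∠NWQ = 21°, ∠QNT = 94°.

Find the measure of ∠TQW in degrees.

1. ∠QTW = 44°  [N on ray TW]
2. ∠QWT = 21°  [N on ray WT]
3. ∠TQW = 115°  [△QTW]

∠TQW = 115°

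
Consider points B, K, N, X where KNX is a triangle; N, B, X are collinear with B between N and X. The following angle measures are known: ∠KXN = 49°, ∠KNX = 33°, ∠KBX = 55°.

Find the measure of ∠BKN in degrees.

∠BKN = 22°

1. ∠BNK = 33°  [B on ray NX]
2. ∠KBN = 125°  [linear pair at B on NX]
3. ∠BKN = 22°  [△KNB]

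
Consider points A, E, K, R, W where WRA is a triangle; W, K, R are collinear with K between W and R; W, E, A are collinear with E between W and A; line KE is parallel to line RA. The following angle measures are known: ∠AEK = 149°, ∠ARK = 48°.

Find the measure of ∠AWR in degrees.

1. ∠KEW = 31°  [linear pair at E on WA]
2. ∠ARW = 48°  [K on ray RW]
3. ∠RAW = 31°  [KE∥RA, corresponding at E]
4. ∠AWR = 101°  [△WRA]

∠AWR = 101°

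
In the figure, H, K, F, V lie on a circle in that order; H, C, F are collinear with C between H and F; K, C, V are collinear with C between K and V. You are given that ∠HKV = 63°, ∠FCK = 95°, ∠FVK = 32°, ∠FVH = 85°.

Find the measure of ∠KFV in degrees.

1. ∠HFV = 63°  [same arc HV]
2. ∠FHV = 32°  [△HFV]
3. ∠FKV = 32°  [same arc FV]
4. ∠KFV = 116°  [△KFV]

∠KFV = 116°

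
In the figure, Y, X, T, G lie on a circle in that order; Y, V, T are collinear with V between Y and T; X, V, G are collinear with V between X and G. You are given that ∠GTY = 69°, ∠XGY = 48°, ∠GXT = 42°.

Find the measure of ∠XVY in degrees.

∠XVY = 90°

1. ∠XTY = 48°  [same arc YX]
2. ∠TVX = 90°  [△XVT]
3. ∠XVY = 90°  [linear pair at V on YT]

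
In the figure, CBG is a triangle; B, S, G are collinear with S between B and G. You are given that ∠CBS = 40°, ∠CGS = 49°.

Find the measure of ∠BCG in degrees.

∠BCG = 91°

1. ∠CBG = 40°  [S on ray BG]
2. ∠BGC = 49°  [S on ray GB]
3. ∠BCG = 91°  [△CBG]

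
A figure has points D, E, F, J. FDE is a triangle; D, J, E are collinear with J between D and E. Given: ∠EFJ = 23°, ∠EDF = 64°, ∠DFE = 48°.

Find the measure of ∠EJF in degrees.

1. ∠DEF = 68°  [△FDE]
2. ∠FEJ = 68°  [J on ray ED]
3. ∠EJF = 89°  [△FJE]

∠EJF = 89°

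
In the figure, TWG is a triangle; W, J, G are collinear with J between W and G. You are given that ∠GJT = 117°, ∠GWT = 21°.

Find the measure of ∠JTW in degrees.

∠JTW = 96°

1. ∠TJW = 63°  [linear pair at J on WG]
2. ∠JWT = 21°  [J on ray WG]
3. ∠JTW = 96°  [△TWJ]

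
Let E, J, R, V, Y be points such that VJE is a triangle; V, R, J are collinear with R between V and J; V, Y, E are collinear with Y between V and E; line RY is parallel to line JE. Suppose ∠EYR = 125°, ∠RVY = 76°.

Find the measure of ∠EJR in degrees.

∠EJR = 49°

1. ∠RYV = 55°  [linear pair at Y on VE]
2. ∠VRY = 49°  [△VRY]
3. ∠JRY = 131°  [linear pair at R on VJ]
4. ∠EJR = 49°  [RY∥JE, co-interior at J–R]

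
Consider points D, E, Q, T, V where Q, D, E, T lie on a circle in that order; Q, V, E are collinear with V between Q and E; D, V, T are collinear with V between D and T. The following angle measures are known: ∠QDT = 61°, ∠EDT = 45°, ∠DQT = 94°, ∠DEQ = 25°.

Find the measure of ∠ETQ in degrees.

∠ETQ = 74°

1. ∠QET = 61°  [same arc QT]
2. ∠EQT = 45°  [same arc ET]
3. ∠ETQ = 74°  [△QET]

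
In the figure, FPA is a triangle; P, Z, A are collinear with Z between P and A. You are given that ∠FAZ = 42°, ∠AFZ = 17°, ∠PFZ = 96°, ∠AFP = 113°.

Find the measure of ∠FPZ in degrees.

1. ∠FAP = 42°  [Z on ray AP]
2. ∠APF = 25°  [△FPA]
3. ∠FPZ = 25°  [Z on ray PA]

∠FPZ = 25°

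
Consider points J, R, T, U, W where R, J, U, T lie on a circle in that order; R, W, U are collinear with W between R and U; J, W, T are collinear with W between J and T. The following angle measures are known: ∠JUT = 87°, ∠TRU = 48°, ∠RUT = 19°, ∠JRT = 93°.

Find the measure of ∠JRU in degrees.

∠JRU = 45°

1. ∠TJU = 48°  [same arc UT]
2. ∠JTU = 45°  [△JUT]
3. ∠JRU = 45°  [same arc JU]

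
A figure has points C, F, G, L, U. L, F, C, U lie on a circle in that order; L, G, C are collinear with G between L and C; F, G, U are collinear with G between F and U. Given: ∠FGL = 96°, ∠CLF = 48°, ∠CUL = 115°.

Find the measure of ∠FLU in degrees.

∠FLU = 77°

1. ∠LFU = 36°  [△LGF]
2. ∠CFL = 65°  [cyclic LFCU, opposite ∠F+∠U]
3. ∠FCL = 67°  [△LFC]
4. ∠FUL = 67°  [same arc LF]
5. ∠FLU = 77°  [△LFU]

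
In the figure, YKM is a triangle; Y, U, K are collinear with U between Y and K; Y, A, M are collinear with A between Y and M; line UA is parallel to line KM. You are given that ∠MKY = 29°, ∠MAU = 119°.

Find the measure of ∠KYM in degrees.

1. ∠AUY = 29°  [UA∥KM, corresponding at U]
2. ∠UAY = 61°  [linear pair at A on YM]
3. ∠AYU = 90°  [△YUA]
4. ∠KYM = 90°  [U on YK, A on YM]

∠KYM = 90°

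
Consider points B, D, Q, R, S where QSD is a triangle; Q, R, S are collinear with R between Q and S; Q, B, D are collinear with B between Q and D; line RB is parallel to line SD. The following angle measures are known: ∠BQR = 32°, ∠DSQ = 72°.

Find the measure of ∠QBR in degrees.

1. ∠DQS = 32°  [R on QS, B on QD]
2. ∠QDS = 76°  [△QSD]
3. ∠QBR = 76°  [RB∥SD, corresponding at B]

∠QBR = 76°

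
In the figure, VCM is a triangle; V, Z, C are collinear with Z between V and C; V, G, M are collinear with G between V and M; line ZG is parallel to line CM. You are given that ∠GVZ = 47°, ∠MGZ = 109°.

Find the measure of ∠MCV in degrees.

∠MCV = 62°

1. ∠VGZ = 71°  [linear pair at G on VM]
2. ∠GZV = 62°  [△VZG]
3. ∠MCV = 62°  [ZG∥CM, corresponding at Z]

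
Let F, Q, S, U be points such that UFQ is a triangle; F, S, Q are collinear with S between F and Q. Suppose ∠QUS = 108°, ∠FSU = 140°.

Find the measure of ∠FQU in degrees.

∠FQU = 32°

1. ∠QSU = 40°  [linear pair at S on FQ]
2. ∠SQU = 32°  [△USQ]
3. ∠FQU = 32°  [S on ray QF]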